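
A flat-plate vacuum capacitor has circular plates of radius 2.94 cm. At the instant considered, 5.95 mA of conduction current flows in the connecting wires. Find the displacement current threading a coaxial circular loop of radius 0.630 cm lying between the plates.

Between the plates the displacement current equals the wire current: I_d = 5.95 mA = 5.95×10^-3 A.
The field is uniform, so I_d,enc = I_d (r/R)² = (5.95×10^-3)(0.630/2.94)² = 2.73×10^-4 A.

2.73×10^-4 A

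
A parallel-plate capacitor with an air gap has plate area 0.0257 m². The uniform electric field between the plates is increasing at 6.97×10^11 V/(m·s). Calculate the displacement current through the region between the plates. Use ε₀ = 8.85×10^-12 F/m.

With a uniform field, Φ_E = EA, so I_d = ε₀ A dE/dt = 0.159 A.

0.159 A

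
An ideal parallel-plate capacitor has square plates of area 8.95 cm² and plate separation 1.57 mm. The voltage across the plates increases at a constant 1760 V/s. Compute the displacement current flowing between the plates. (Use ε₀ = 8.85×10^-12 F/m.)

8.88×10^-9 A

The displacement current equals the charging current C dV/dt. With C = ε₀A/d = (8.85×10^-12)(8.95×10^-4)/(1.57×10^-3) = 5.045×10^-12 F, I_d = (5.045×10^-12)(1760) = 8.88×10^-9 A.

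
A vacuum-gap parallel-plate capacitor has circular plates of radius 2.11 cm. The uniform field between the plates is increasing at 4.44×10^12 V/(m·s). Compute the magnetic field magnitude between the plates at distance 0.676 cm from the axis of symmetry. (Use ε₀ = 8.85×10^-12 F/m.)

1.67×10^-7 T

I_d = ε₀ dΦ_E/dt = ε₀ πR² (dE/dt) = (8.85×10^-12)(1.399×10^-3)(4.44×10^12) = 0.05497 A through the full plate area.
An Ampèrian loop of radius r encloses a fraction (r/R)² of I_d. Then B·2πr = μ₀ I_d (r/R)², giving B = μ₀ I_d r/(2πR²) = 1.67×10^-7 T.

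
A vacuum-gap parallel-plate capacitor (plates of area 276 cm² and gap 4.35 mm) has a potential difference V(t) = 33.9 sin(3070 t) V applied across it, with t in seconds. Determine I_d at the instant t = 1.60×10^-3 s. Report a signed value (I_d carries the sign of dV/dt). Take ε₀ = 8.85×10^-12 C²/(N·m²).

dE/dt = (V₀ω/d)·cos(ωt) with ωt = 4.912 rad: (33.9)(3070)(0.1983)/(4.35×10^-3) = 4.744×10^6 V/(m·s).
I_d = ε₀ A dE/dt = (8.85×10^-12)(0.0276)(4.744×10^6) = 1.16×10^-6 A.

1.16×10^-6 A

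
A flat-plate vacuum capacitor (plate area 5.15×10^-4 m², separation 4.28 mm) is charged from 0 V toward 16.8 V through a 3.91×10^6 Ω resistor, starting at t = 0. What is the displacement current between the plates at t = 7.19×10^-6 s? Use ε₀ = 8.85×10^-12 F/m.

7.64×10^-7 A

With C = ε₀A/d = (8.85×10^-12)(5.15×10^-4)/(4.28×10^-3) = 1.065×10^-12 F, the time constant is τ = RC = 4.164×10^-6 s, so t/τ = 1.727 and e^(−t/τ) = 0.1778.
I_d = I_cond = (V₀/R) e^(−t/τ) = (4.297×10^-6)(0.1778) = 7.64×10^-7 A.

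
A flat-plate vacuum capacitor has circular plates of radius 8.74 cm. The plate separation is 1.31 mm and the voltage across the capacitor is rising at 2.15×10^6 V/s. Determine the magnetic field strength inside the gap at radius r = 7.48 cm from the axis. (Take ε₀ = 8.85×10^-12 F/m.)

6.83×10^-10 T

dE/dt = (dV/dt)/d = 1.641×10^9 V/(m·s); I_d = ε₀(πR²)(dE/dt) = (8.85×10^-12)(0.02400)(1.641×10^9) = 3.485×10^-4 A.
An Ampèrian loop of radius r encloses a fraction (r/R)² of I_d. Then B·2πr = μ₀ I_d (r/R)², giving B = μ₀ I_d r/(2πR²) = 6.83×10^-10 T.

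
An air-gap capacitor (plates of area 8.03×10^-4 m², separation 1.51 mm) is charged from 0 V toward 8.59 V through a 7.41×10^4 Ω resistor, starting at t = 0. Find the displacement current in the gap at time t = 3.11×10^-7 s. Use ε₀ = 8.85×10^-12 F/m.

C = ε₀A/d = (8.85×10^-12)(8.03×10^-4)/(1.51×10^-3) = 4.706×10^-12 F and τ = RC = 3.487×10^-7 s. I_d in the gap equals the RC charging current.
I_d(t) = (V₀/R) e^(−t/τ) = 1.159×10^-4 · e^(−0.8919) = 4.75×10^-5 A.

4.75×10^-5 A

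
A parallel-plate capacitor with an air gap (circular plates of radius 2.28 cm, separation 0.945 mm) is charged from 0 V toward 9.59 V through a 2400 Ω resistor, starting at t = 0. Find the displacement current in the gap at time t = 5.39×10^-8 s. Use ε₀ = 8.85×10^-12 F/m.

9.20×10^-4 A

C = ε₀A/d = (8.85×10^-12)(1.633×10^-3)/(9.45×10^-4) = 1.529×10^-11 F and τ = RC = 3.670×10^-8 s. I_d in the gap equals the RC charging current.
I_d(t) = (V₀/R) e^(−t/τ) = 3.996×10^-3 · e^(−1.469) = 9.20×10^-4 A.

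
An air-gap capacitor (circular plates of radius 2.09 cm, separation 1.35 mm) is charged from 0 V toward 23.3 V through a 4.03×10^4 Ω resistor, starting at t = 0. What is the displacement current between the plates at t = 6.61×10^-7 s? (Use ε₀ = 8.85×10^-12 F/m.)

9.34×10^-5 A

C = ε₀A/d = (8.85×10^-12)(1.372×10^-3)/(1.35×10^-3) = 8.994×10^-12 F and τ = RC = 3.625×10^-7 s. I_d in the gap equals the RC charging current.
I_d(t) = (V₀/R) e^(−t/τ) = 5.782×10^-4 · e^(−1.823) = 9.34×10^-5 A.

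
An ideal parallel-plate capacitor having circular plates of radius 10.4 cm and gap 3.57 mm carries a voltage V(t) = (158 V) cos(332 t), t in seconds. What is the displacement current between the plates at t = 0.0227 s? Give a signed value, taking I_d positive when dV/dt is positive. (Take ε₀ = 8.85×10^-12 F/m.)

-4.20×10^-6 A

dV/dt = (158)(332)·−sin(7.5364) = -4.983×10^4 V/s.
I_d = C dV/dt with C = ε₀A/d = (8.85×10^-12)(0.03398)/(3.57×10^-3) = 8.424×10^-11 F, so I_d = (8.424×10^-11)(-4.983×10^4) = -4.20×10^-6 A.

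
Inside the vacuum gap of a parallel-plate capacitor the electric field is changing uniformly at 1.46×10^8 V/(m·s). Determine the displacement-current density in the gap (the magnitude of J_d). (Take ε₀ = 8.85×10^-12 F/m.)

1.29×10^-3 A/m²

J_d = ε₀ ∂E/∂t, so J_d = 1.29×10^-3 A/m².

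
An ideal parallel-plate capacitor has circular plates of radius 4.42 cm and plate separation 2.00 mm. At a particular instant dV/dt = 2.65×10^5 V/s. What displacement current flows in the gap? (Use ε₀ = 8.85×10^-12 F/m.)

The field between the plates is E = V/d, so dE/dt = (2.65×10^5)/(2.00×10^-3 m) = 1.325×10^8 V/(m·s).
I_d = ε₀ A (dE/dt) = (8.85×10^-12)(6.138×10^-3)(1.325×10^8) = 7.20×10^-6 A.

7.20×10^-6 A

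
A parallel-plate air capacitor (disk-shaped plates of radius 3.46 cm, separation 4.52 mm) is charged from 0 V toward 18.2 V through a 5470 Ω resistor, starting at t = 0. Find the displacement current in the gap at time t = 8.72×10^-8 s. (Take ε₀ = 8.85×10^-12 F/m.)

C = ε₀A/d = (8.85×10^-12)(3.761×10^-3)/(4.52×10^-3) = 7.364×10^-12 F and τ = RC = 4.028×10^-8 s. I_d in the gap equals the RC charging current.
I_d(t) = (V₀/R) e^(−t/τ) = 3.327×10^-3 · e^(−2.165) = 3.82×10^-4 A.

3.82×10^-4 A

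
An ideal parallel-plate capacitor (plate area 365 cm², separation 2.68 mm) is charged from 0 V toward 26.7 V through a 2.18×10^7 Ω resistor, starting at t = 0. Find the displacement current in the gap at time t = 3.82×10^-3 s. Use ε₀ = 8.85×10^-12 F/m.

With C = ε₀A/d = (8.85×10^-12)(0.0365)/(2.68×10^-3) = 1.205×10^-10 F, the time constant is τ = RC = 2.627×10^-3 s, so t/τ = 1.454 and e^(−t/τ) = 0.2336.
I_d = I_cond = (V₀/R) e^(−t/τ) = (1.225×10^-6)(0.2336) = 2.86×10^-7 A.

2.86×10^-7 A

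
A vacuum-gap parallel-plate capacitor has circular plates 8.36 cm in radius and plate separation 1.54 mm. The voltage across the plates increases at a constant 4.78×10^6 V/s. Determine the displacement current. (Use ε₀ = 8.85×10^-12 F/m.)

The field between the plates is E = V/d, so dE/dt = (4.78×10^6)/(1.54×10^-3 m) = 3.104×10^9 V/(m·s).
I_d = ε₀ A (dE/dt) = (8.85×10^-12)(0.02196)(3.104×10^9) = 6.03×10^-4 A.

6.03×10^-4 A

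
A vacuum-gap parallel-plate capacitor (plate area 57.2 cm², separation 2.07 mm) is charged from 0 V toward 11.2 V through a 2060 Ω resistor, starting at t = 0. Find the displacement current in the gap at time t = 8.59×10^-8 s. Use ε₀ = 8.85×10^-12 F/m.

With C = ε₀A/d = (8.85×10^-12)(5.72×10^-3)/(2.07×10^-3) = 2.446×10^-11 F, the time constant is τ = RC = 5.039×10^-8 s, so t/τ = 1.705 and e^(−t/τ) = 0.1818.
I_d = I_cond = (V₀/R) e^(−t/τ) = (5.437×10^-3)(0.1818) = 9.88×10^-4 A.

9.88×10^-4 A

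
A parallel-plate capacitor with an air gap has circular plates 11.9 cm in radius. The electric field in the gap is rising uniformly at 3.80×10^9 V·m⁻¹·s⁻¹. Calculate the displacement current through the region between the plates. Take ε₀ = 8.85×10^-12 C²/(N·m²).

With a uniform field, Φ_E = EA, so I_d = ε₀ A dE/dt = 1.50×10^-3 A.

1.50×10^-3 A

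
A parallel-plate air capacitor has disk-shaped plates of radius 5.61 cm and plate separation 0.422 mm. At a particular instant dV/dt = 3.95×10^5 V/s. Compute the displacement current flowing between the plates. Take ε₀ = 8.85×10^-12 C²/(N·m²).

8.19×10^-5 A

The displacement current equals the charging current C dV/dt. With C = ε₀A/d = (8.85×10^-12)(9.887×10^-3)/(4.22×10^-4) = 2.073×10^-10 F, I_d = (2.073×10^-10)(3.95×10^5) = 8.19×10^-5 A.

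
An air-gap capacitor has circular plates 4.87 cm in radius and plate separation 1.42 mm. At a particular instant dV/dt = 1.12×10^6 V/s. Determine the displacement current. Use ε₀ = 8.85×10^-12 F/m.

5.20×10^-5 A

C = ε₀A/d = (8.85×10^-12)(7.451×10^-3)/(1.42×10^-3) = 4.644×10^-11 F.
I_d = C dV/dt = (4.644×10^-11)(1.12×10^6) = 5.20×10^-5 A.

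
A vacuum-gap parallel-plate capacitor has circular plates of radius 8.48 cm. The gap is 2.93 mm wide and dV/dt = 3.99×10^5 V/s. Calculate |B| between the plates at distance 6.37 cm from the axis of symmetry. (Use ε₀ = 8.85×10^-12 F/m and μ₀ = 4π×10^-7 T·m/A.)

4.82×10^-11 T

With E = V/d, dE/dt = 1.362×10^8 V/(m·s) and πR² = 0.02259 m², giving I_d = ε₀ πR² dE/dt = 2.723×10^-5 A.
For r < R the Ampère–Maxwell law gives B(2πr) = μ₀ I_d (r²/R²), so B = μ₀ I_d r/(2πR²) = (4π×10^-7)(2.723×10^-5)(0.0637)/(2π·0.0848²) = 4.82×10^-11 T.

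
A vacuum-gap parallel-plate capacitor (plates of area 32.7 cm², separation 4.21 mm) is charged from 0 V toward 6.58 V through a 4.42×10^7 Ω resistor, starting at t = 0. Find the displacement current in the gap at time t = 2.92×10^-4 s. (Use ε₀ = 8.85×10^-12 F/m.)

5.69×10^-8 A

C = ε₀A/d = (8.85×10^-12)(3.27×10^-3)/(4.21×10^-3) = 6.874×10^-12 F and τ = RC = 3.038×10^-4 s. I_d in the gap equals the RC charging current.
I_d(t) = (V₀/R) e^(−t/τ) = 1.489×10^-7 · e^(−0.9612) = 5.69×10^-8 A.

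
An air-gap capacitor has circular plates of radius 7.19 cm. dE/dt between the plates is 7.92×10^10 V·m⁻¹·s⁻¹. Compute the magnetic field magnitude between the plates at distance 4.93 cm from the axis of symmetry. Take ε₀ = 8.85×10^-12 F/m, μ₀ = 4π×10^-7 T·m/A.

2.17×10^-8 T

I_d = ε₀ dΦ_E/dt = ε₀ πR² (dE/dt) = (8.85×10^-12)(0.01624)(7.92×10^10) = 0.01138 A through the full plate area.
For r < R the Ampère–Maxwell law gives B(2πr) = μ₀ I_d (r²/R²), so B = μ₀ I_d r/(2πR²) = (4π×10^-7)(0.01138)(0.0493)/(2π·0.0719²) = 2.17×10^-8 T.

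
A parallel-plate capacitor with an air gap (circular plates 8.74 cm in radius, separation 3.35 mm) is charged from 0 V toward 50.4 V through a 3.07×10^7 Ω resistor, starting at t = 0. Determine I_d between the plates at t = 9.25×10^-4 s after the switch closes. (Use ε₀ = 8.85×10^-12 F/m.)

1.02×10^-6 A

With C = ε₀A/d = (8.85×10^-12)(0.02400)/(3.35×10^-3) = 6.340×10^-11 F, the time constant is τ = RC = 1.946×10^-3 s, so t/τ = 0.4753 and e^(−t/τ) = 0.6217.
I_d = I_cond = (V₀/R) e^(−t/τ) = (1.642×10^-6)(0.6217) = 1.02×10^-6 A.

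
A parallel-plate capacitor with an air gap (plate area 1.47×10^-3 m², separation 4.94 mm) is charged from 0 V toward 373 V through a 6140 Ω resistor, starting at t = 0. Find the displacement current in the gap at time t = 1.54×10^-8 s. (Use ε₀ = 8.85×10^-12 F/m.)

C = ε₀A/d = (8.85×10^-12)(1.47×10^-3)/(4.94×10^-3) = 2.634×10^-12 F and τ = RC = 1.617×10^-8 s. I_d in the gap equals the RC charging current.
I_d(t) = (V₀/R) e^(−t/τ) = 0.06075 · e^(−0.9524) = 0.0234 A.

0.0234 A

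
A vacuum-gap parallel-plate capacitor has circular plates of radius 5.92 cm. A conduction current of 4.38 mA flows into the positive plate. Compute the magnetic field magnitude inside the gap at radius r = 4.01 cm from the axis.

By continuity the displacement current in the gap matches the conduction current: I_d = 4.38×10^-3 A.
∮B·dl = μ₀ I_d,enc with I_d,enc = I_d r²/R² = 2.010×10^-3 A; so B = μ₀ I_d,enc/(2πr) = 1.00×10^-8 T.

1.00×10^-8 T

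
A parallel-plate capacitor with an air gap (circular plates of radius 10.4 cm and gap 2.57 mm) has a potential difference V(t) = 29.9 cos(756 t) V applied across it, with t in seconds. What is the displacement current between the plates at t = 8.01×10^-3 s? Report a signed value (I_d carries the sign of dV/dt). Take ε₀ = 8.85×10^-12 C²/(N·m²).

C = ε₀A/d = (8.85×10^-12)(0.03398)/(2.57×10^-3) = 1.170×10^-10 F. dV/dt = V₀ω·−sin(ωt); at ωt = 6.05556 rad this factor is 0.2257.
I_d = C dV/dt = (1.170×10^-10)(29.9)(756)(0.2257) = 5.97×10^-7 A.

5.97×10^-7 A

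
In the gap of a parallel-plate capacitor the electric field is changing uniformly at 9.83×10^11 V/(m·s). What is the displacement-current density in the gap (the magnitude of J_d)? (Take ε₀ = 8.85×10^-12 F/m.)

J_d = ε₀ dE/dt = (8.85×10^-12)(9.83×10^11) = 8.70 A/m².

8.70 A/m²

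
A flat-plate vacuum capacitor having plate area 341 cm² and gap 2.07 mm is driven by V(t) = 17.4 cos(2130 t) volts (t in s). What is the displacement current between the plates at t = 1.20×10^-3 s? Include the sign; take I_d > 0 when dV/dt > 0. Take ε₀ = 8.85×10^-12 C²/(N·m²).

-2.99×10^-6 A

dE/dt = (V₀ω/d)·−sin(ωt) with ωt = 2.556 rad: (17.4)(2130)(-0.5527)/(2.07×10^-3) = -9.896×10^6 V/(m·s).
I_d = ε₀ A dE/dt = (8.85×10^-12)(0.0341)(-9.896×10^6) = -2.99×10^-6 A.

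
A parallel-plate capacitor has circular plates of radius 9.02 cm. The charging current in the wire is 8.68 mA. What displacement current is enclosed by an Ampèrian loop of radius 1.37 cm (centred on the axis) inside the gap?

2.00×10^-4 A

Between the plates the displacement current equals the wire current: I_d = 8.68 mA = 8.68×10^-3 A.
Through an area πr² the displacement current is I_d·(πr²/πR²) = I_d (r/R)² = 2.00×10^-4 A.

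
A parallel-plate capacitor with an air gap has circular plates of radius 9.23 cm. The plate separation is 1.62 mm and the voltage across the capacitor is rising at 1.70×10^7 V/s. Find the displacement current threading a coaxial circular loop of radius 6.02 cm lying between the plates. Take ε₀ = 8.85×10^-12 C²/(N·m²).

1.06×10^-3 A

I_d = C dV/dt with C = ε₀πR²/d = 1.462×10^-10 F, so I_d = (1.462×10^-10)(1.70×10^7) = 2.485×10^-3 A.
The field is uniform, so I_d,enc = I_d (r/R)² = (2.485×10^-3)(6.02/9.23)² = 1.06×10^-3 A.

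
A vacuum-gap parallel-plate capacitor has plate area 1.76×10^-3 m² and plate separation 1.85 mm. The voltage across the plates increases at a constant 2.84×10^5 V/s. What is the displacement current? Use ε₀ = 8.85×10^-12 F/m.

C = ε₀A/d = (8.85×10^-12)(1.76×10^-3)/(1.85×10^-3) = 8.419×10^-12 F.
I_d = C dV/dt = (8.419×10^-12)(2.84×10^5) = 2.39×10^-6 A.

2.39×10^-6 A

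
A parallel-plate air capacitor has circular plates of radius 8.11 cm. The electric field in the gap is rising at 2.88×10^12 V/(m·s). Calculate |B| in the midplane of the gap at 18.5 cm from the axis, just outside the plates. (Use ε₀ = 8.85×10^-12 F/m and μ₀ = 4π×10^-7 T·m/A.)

I_d = ε₀ dΦ_E/dt = ε₀ πR² (dE/dt) = (8.85×10^-12)(0.02066)(2.88×10^12) = 0.5266 A through the full plate area.
Outside the plates the loop encloses all of I_d, so B·2πr = μ₀ I_d and B = 5.69×10^-7 T.

5.69×10^-7 T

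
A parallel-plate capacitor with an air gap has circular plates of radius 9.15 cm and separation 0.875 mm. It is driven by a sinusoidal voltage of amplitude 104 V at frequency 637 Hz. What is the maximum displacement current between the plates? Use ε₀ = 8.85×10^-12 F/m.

The displacement current equals the conduction current C dV/dt, which peaks at C V₀ ω.
With C = ε₀A/d = (8.85×10^-12)(0.02630)/(8.75×10^-4) = 2.660×10^-10 F and ω = 2πf = 4002 rad/s, I_d,max = (2.660×10^-10)(104)(4002) = 1.11×10^-4 A.

1.11×10^-4 A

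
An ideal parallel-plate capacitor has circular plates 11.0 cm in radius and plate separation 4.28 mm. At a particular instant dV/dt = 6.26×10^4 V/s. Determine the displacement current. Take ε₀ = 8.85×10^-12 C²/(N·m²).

4.92×10^-6 A

E = V/d so dE/dt = (dV/dt)/d = 1.463×10^7 V/(m·s), and I_d = ε₀ A dE/dt = (8.85×10^-12)(0.03801)(1.463×10^7) = 4.92×10^-6 A.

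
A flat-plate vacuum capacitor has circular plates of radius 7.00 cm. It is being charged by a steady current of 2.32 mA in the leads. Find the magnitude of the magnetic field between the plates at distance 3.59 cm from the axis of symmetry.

3.40×10^-9 T

By continuity the displacement current in the gap matches the conduction current: I_d = 2.32×10^-3 A.
For r < R the Ampère–Maxwell law gives B(2πr) = μ₀ I_d (r²/R²), so B = μ₀ I_d r/(2πR²) = (4π×10^-7)(2.32×10^-3)(0.0359)/(2π·0.0700²) = 3.40×10^-9 T.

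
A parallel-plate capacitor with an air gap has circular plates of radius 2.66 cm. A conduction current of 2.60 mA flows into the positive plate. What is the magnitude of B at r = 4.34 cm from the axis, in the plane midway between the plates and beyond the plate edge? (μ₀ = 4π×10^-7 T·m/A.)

1.20×10^-8 T

By continuity the displacement current in the gap matches the conduction current: I_d = 2.60×10^-3 A.
Outside the plates the loop encloses all of I_d, so B·2πr = μ₀ I_d and B = 1.20×10^-8 T.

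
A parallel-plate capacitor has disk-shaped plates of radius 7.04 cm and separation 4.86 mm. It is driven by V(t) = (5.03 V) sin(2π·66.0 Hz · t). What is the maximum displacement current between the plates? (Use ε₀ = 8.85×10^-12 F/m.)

5.91×10^-8 A

(dE/dt)_max = V₀ω/d = 4.292×10^5 V/(m·s); ω = 2πf = 414.7 rad/s.
I_d,max = ε₀ A (dE/dt)_max = (8.85×10^-12)(0.01557)(4.292×10^5) = 5.91×10^-8 A.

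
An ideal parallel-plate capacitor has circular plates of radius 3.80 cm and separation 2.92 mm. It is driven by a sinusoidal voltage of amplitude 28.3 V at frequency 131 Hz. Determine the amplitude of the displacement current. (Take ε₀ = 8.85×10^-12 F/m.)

(dE/dt)_max = V₀ω/d = 7.977×10^6 V/(m·s); ω = 2πf = 823.1 rad/s.
I_d,max = ε₀ A (dE/dt)_max = (8.85×10^-12)(4.536×10^-3)(7.977×10^6) = 3.20×10^-7 A.

3.20×10^-7 A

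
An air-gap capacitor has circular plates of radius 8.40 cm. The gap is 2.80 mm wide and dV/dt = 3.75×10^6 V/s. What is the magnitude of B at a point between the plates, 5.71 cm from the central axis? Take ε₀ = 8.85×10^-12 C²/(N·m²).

4.25×10^-10 T

With E = V/d, dE/dt = 1.339×10^9 V/(m·s) and πR² = 0.02217 m², giving I_d = ε₀ πR² dE/dt = 2.627×10^-4 A.
An Ampèrian loop of radius r encloses a fraction (r/R)² of I_d. Then B·2πr = μ₀ I_d (r/R)², giving B = μ₀ I_d r/(2πR²) = 4.25×10^-10 T.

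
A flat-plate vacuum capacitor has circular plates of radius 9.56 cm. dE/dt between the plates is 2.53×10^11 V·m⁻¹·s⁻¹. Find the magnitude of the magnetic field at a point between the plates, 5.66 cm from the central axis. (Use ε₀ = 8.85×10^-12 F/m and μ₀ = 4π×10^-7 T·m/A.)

7.96×10^-8 T

Through the whole plate area (πR² = 0.02871 m²), I_d = ε₀ πR² dE/dt = 0.06428 A.
For r < R the Ampère–Maxwell law gives B(2πr) = μ₀ I_d (r²/R²), so B = μ₀ I_d r/(2πR²) = (4π×10^-7)(0.06428)(0.0566)/(2π·0.0956²) = 7.96×10^-8 T.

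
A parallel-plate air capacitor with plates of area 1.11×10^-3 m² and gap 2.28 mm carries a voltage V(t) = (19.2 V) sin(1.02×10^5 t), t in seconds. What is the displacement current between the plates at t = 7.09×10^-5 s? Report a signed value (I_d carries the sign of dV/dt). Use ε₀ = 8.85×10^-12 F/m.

4.92×10^-6 A

C = ε₀A/d = (8.85×10^-12)(1.11×10^-3)/(2.28×10^-3) = 4.309×10^-12 F. dV/dt = V₀ω·cos(ωt); at ωt = 7.2318 rad this factor is 0.5828.
I_d = C dV/dt = (4.309×10^-12)(19.2)(1.02×10^5)(0.5828) = 4.92×10^-6 A.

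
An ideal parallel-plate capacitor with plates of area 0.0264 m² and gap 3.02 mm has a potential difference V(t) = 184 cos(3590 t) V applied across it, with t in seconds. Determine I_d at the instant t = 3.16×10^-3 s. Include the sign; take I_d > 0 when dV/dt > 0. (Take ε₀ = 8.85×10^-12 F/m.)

4.80×10^-5 A

dV/dt = (184)(3590)·−sin(11.3444) = 6.208×10^5 V/s.
I_d = C dV/dt with C = ε₀A/d = (8.85×10^-12)(0.0264)/(3.02×10^-3) = 7.736×10^-11 F, so I_d = (7.736×10^-11)(6.208×10^5) = 4.80×10^-5 A.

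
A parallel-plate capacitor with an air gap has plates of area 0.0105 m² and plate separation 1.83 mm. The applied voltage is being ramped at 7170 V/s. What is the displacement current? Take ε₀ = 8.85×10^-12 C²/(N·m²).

3.64×10^-7 A

The field between the plates is E = V/d, so dE/dt = (7170)/(1.83×10^-3 m) = 3.918×10^6 V/(m·s).
I_d = ε₀ A (dE/dt) = (8.85×10^-12)(0.0105)(3.918×10^6) = 3.64×10^-7 A.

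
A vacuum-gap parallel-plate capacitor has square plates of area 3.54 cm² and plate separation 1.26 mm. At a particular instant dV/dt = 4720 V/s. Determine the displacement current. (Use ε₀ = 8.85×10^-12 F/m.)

C = ε₀A/d = (8.85×10^-12)(3.54×10^-4)/(1.26×10^-3) = 2.486×10^-12 F.
I_d = C dV/dt = (2.486×10^-12)(4720) = 1.17×10^-8 A.

1.17×10^-8 A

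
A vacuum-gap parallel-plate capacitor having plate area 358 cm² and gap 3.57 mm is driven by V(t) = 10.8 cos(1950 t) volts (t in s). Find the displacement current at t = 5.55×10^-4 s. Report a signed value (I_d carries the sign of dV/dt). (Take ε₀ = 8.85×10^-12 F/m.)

-1.65×10^-6 A

dV/dt = (10.8)(1950)·−sin(1.08225) = -1.860×10^4 V/s.
I_d = C dV/dt with C = ε₀A/d = (8.85×10^-12)(0.0358)/(3.57×10^-3) = 8.875×10^-11 F, so I_d = (8.875×10^-11)(-1.860×10^4) = -1.65×10^-6 A.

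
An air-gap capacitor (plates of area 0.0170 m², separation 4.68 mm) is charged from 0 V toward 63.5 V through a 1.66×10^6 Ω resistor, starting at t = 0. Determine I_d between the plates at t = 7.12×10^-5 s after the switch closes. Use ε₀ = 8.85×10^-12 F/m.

1.01×10^-5 A

C = ε₀A/d = (8.85×10^-12)(0.0170)/(4.68×10^-3) = 3.215×10^-11 F, so τ = RC = 5.337×10^-5 s.
The conduction current is I(t) = (V₀/R) e^(−t/τ), and the displacement current between the plates equals it.
t/τ = 1.334; I_d = (63.5/1.66×10^6) · e^(−1.334) = (3.825×10^-5)(0.2634) = 1.01×10^-5 A.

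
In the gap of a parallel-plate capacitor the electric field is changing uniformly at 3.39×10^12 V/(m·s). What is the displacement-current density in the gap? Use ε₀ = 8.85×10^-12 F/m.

30.0 A/m²

J_d = ε₀ dE/dt = (8.85×10^-12)(3.39×10^12) = 30.0 A/m².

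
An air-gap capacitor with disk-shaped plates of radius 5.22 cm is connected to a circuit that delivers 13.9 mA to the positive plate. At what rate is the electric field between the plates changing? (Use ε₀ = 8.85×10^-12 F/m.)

1.83×10^11 V/(m·s)

Charge continuity gives I_d = I = 0.0139 A between the plates.
Since I_d = ε₀ A dE/dt, dE/dt = I_d/(ε₀A) = (0.0139)/((8.85×10^-12)(8.560×10^-3)) = 1.83×10^11 V/(m·s).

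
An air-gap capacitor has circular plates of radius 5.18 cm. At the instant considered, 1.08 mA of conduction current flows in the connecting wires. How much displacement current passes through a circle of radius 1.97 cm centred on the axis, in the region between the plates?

1.56×10^-4 A

Between the plates the displacement current equals the wire current: I_d = 1.08 mA = 1.08×10^-3 A.
Through an area πr² the displacement current is I_d·(πr²/πR²) = I_d (r/R)² = 1.56×10^-4 A.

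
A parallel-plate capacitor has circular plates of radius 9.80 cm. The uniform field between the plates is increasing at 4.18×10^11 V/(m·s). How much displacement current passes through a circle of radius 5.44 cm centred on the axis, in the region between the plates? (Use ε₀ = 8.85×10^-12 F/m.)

0.0344 A

I_d = ε₀ dΦ_E/dt = ε₀ πR² (dE/dt) = (8.85×10^-12)(0.03017)(4.18×10^11) = 0.1116 A through the full plate area.
Since J_d is uniform, the enclosed fraction is (r/R)² = 0.3081, giving I_d,enc = 0.0344 A.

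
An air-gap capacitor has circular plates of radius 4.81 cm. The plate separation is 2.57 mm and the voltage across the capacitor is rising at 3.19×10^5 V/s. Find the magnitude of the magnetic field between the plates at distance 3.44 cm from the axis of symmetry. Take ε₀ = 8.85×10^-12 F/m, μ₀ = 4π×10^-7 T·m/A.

2.37×10^-11 T

With E = V/d, dE/dt = 1.241×10^8 V/(m·s) and πR² = 7.268×10^-3 m², giving I_d = ε₀ πR² dE/dt = 7.982×10^-6 A.
∮B·dl = μ₀ I_d,enc with I_d,enc = I_d r²/R² = 4.083×10^-6 A; so B = μ₀ I_d,enc/(2πr) = 2.37×10^-11 T.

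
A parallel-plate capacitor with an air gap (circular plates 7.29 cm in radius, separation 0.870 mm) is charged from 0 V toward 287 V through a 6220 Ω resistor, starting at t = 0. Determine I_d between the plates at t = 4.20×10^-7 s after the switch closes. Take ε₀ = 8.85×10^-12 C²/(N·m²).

0.0310 A

With C = ε₀A/d = (8.85×10^-12)(0.01670)/(8.70×10^-4) = 1.699×10^-10 F, the time constant is τ = RC = 1.057×10^-6 s, so t/τ = 0.3974 and e^(−t/τ) = 0.6721.
I_d = I_cond = (V₀/R) e^(−t/τ) = (0.04614)(0.6721) = 0.0310 A.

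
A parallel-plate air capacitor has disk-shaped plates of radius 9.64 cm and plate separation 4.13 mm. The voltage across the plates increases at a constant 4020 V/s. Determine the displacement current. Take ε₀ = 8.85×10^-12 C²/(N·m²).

2.51×10^-7 A

The field between the plates is E = V/d, so dE/dt = (4020)/(4.13×10^-3 m) = 9.734×10^5 V/(m·s).
I_d = ε₀ A (dE/dt) = (8.85×10^-12)(0.02919)(9.734×10^5) = 2.51×10^-7 A.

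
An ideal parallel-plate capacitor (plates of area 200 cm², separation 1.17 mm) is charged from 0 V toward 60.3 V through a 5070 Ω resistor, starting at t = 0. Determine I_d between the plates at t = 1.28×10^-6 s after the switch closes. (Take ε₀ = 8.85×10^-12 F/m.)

C = ε₀A/d = (8.85×10^-12)(0.0200)/(1.17×10^-3) = 1.513×10^-10 F, so τ = RC = 7.671×10^-7 s.
The conduction current is I(t) = (V₀/R) e^(−t/τ), and the displacement current between the plates equals it.
t/τ = 1.669; I_d = (60.3/5070) · e^(−1.669) = (0.01189)(0.1884) = 2.24×10^-3 A.

2.24×10^-3 A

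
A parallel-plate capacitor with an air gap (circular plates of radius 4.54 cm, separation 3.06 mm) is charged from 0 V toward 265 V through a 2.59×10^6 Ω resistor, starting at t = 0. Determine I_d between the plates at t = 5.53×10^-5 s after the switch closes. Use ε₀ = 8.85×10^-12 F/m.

C = ε₀A/d = (8.85×10^-12)(6.475×10^-3)/(3.06×10^-3) = 1.873×10^-11 F and τ = RC = 4.851×10^-5 s. I_d in the gap equals the RC charging current.
I_d(t) = (V₀/R) e^(−t/τ) = 1.023×10^-4 · e^(−1.140) = 3.27×10^-5 A.

3.27×10^-5 A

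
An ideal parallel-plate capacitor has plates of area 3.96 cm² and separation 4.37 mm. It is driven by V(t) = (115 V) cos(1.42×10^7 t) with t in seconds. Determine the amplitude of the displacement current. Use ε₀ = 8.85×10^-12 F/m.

The displacement current equals the conduction current C dV/dt, which peaks at C V₀ ω.
With C = ε₀A/d = (8.85×10^-12)(3.96×10^-4)/(4.37×10^-3) = 8.020×10^-13 F and ω = 1.42×10^7 rad/s, I_d,max = (8.020×10^-13)(115)(1.42×10^7) = 1.31×10^-3 A.

1.31×10^-3 A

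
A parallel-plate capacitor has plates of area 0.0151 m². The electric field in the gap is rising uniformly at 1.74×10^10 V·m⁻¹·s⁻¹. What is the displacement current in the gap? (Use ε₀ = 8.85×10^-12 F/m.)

The displacement current is ε₀ times dΦ_E/dt = ε₀ A dE/dt = (8.85×10^-12)(0.0151)(1.74×10^10) = 2.33×10^-3 A.

2.33×10^-3 A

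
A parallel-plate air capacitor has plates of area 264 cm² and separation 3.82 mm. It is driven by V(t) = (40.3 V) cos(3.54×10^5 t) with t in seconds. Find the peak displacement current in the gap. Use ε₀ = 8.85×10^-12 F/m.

(dE/dt)_max = V₀ω/d = 3.735×10^9 V/(m·s); ω = 3.54×10^5 rad/s.
I_d,max = ε₀ A (dE/dt)_max = (8.85×10^-12)(0.0264)(3.735×10^9) = 8.73×10^-4 A.

8.73×10^-4 A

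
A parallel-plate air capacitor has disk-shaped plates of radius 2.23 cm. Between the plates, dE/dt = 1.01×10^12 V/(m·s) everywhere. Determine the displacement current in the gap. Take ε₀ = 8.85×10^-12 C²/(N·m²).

With a uniform field, Φ_E = EA, so I_d = ε₀ A dE/dt = 0.0140 A.

0.0140 A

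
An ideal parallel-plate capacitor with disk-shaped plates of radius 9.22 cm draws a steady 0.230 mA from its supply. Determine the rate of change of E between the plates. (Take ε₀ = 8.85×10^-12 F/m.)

9.73×10^8 V/(m·s)

By continuity, I_d in the gap equals the 0.230 mA flowing in the wire.
Then dE/dt = I_d/(ε₀A) = 9.73×10^8 V/(m·s).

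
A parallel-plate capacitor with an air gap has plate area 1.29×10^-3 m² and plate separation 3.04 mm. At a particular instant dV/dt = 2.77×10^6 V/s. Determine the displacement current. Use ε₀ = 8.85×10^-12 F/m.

1.04×10^-5 A

The displacement current equals the charging current C dV/dt. With C = ε₀A/d = (8.85×10^-12)(1.29×10^-3)/(3.04×10^-3) = 3.755×10^-12 F, I_d = (3.755×10^-12)(2.77×10^6) = 1.04×10^-5 A.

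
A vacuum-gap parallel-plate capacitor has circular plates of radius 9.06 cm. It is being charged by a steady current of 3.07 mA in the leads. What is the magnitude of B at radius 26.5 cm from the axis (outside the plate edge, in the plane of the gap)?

2.32×10^-9 T

By continuity the displacement current in the gap matches the conduction current: I_d = 3.07×10^-3 A.
With r > R the enclosed displacement current is the full I_d; B = μ₀ I_d / (2πr) = 2.32×10^-9 T.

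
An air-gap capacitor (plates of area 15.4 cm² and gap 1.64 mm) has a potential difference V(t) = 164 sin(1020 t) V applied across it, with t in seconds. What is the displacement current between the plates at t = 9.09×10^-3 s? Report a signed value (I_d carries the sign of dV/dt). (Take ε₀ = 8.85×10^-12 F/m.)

-1.37×10^-6 A

dV/dt = (164)(1020)·cos(9.2718) = -1.653×10^5 V/s.
I_d = C dV/dt with C = ε₀A/d = (8.85×10^-12)(1.54×10^-3)/(1.64×10^-3) = 8.310×10^-12 F, so I_d = (8.310×10^-12)(-1.653×10^5) = -1.37×10^-6 A.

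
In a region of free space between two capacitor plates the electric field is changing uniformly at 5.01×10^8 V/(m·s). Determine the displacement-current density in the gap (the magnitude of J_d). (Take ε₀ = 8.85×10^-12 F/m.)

J_d = ε₀ ∂E/∂t, so J_d = 4.43×10^-3 A/m².

4.43×10^-3 A/m²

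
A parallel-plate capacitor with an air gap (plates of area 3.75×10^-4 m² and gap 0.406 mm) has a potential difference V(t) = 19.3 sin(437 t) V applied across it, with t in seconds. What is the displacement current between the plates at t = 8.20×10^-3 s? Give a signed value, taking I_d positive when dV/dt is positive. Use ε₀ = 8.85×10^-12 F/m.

C = ε₀A/d = (8.85×10^-12)(3.75×10^-4)/(4.06×10^-4) = 8.174×10^-12 F. dV/dt = V₀ω·cos(ωt); at ωt = 3.5834 rad this factor is -0.9040.
I_d = C dV/dt = (8.174×10^-12)(19.3)(437)(-0.9040) = -6.23×10^-8 A.

-6.23×10^-8 A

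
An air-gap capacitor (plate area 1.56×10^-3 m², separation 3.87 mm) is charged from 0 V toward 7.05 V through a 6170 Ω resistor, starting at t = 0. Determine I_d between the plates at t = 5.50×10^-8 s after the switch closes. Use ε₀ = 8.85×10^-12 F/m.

C = ε₀A/d = (8.85×10^-12)(1.56×10^-3)/(3.87×10^-3) = 3.567×10^-12 F, so τ = RC = 2.201×10^-8 s.
The conduction current is I(t) = (V₀/R) e^(−t/τ), and the displacement current between the plates equals it.
t/τ = 2.499; I_d = (7.05/6170) · e^(−2.499) = (1.143×10^-3)(0.08217) = 9.39×10^-5 A.

9.39×10^-5 A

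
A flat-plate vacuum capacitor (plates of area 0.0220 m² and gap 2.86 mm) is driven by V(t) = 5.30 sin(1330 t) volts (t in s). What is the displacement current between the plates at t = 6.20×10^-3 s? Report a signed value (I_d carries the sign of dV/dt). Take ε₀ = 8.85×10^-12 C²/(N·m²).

-1.83×10^-7 A

dE/dt = (V₀ω/d)·cos(ωt) with ωt = 8.246 rad: (5.30)(1330)(-0.3821)/(2.86×10^-3) = -9.418×10^5 V/(m·s).
I_d = ε₀ A dE/dt = (8.85×10^-12)(0.0220)(-9.418×10^5) = -1.83×10^-7 A.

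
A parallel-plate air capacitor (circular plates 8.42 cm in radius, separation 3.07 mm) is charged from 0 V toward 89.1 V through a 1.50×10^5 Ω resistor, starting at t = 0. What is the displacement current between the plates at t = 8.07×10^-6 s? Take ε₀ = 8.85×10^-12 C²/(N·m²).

C = ε₀A/d = (8.85×10^-12)(0.02227)/(3.07×10^-3) = 6.420×10^-11 F and τ = RC = 9.630×10^-6 s. I_d in the gap equals the RC charging current.
I_d(t) = (V₀/R) e^(−t/τ) = 5.940×10^-4 · e^(−0.8380) = 2.57×10^-4 A.

2.57×10^-4 A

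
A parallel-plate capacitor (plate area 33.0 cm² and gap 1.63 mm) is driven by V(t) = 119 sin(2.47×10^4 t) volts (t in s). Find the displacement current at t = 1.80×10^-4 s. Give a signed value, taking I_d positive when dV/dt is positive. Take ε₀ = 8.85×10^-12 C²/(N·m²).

-1.39×10^-5 A

C = ε₀A/d = (8.85×10^-12)(3.30×10^-3)/(1.63×10^-3) = 1.792×10^-11 F. dV/dt = V₀ω·cos(ωt); at ωt = 4.446 rad this factor is -0.2632.
I_d = C dV/dt = (1.792×10^-11)(119)(2.47×10^4)(-0.2632) = -1.39×10^-5 A.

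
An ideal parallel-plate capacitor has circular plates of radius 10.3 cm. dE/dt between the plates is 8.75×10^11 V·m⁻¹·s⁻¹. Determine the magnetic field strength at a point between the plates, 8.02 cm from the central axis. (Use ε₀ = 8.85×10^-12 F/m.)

3.90×10^-7 T

Through the whole plate area (πR² = 0.03333 m²), I_d = ε₀ πR² dE/dt = 0.2581 A.
An Ampèrian loop of radius r encloses a fraction (r/R)² of I_d. Then B·2πr = μ₀ I_d (r/R)², giving B = μ₀ I_d r/(2πR²) = 3.90×10^-7 T.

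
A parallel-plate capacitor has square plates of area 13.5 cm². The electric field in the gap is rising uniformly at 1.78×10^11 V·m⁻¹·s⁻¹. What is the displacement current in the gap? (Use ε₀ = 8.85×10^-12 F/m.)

The displacement current is ε₀ times dΦ_E/dt = ε₀ A dE/dt = (8.85×10^-12)(1.35×10^-3)(1.78×10^11) = 2.13×10^-3 A.

2.13×10^-3 A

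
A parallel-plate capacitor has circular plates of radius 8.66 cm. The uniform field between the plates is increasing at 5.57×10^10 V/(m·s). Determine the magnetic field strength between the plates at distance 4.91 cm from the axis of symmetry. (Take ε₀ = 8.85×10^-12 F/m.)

Through the whole plate area (πR² = 0.02356 m²), I_d = ε₀ πR² dE/dt = 0.01161 A.
For r < R the Ampère–Maxwell law gives B(2πr) = μ₀ I_d (r²/R²), so B = μ₀ I_d r/(2πR²) = (4π×10^-7)(0.01161)(0.0491)/(2π·0.0866²) = 1.52×10^-8 T.

1.52×10^-8 T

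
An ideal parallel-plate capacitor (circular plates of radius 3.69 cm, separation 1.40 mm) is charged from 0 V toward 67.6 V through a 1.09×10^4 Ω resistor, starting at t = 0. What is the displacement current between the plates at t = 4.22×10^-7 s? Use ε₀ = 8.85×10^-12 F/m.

C = ε₀A/d = (8.85×10^-12)(4.278×10^-3)/(1.40×10^-3) = 2.704×10^-11 F and τ = RC = 2.947×10^-7 s. I_d in the gap equals the RC charging current.
I_d(t) = (V₀/R) e^(−t/τ) = 6.202×10^-3 · e^(−1.432) = 1.48×10^-3 A.

1.48×10^-3 A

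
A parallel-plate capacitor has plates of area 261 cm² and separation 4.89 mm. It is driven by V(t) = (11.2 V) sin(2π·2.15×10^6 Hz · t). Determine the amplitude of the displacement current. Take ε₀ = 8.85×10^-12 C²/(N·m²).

7.15×10^-3 A

The displacement current equals the conduction current C dV/dt, which peaks at C V₀ ω.
With C = ε₀A/d = (8.85×10^-12)(0.0261)/(4.89×10^-3) = 4.724×10^-11 F and ω = 2πf = 1.351×10^7 rad/s, I_d,max = (4.724×10^-11)(11.2)(1.351×10^7) = 7.15×10^-3 A.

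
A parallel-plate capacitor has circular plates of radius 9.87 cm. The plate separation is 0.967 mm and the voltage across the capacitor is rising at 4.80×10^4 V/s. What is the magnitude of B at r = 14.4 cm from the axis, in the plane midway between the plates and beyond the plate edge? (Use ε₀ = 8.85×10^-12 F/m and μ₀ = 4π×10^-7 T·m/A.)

With E = V/d, dE/dt = 4.964×10^7 V/(m·s) and πR² = 0.03060 m², giving I_d = ε₀ πR² dE/dt = 1.344×10^-5 A.
Outside the plates the loop encloses all of I_d, so B·2πr = μ₀ I_d and B = 1.87×10^-11 T.

1.87×10^-11 T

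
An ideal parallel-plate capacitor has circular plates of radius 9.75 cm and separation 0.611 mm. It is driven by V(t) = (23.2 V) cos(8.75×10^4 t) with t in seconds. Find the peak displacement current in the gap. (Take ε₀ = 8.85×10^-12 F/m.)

8.78×10^-4 A

C = ε₀A/d = (8.85×10^-12)(0.02986)/(6.11×10^-4) = 4.325×10^-10 F; ω = 8.75×10^4 rad/s.
I_d = C dV/dt, so |I_d|_max = C V₀ ω = (4.325×10^-10)(23.2)(8.75×10^4) = 8.78×10^-4 A.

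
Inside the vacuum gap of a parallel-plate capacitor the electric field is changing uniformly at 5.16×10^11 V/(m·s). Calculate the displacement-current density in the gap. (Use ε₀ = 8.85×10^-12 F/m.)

J_d = ε₀ dE/dt = (8.85×10^-12)(5.16×10^11) = 4.57 A/m².

4.57 A/m²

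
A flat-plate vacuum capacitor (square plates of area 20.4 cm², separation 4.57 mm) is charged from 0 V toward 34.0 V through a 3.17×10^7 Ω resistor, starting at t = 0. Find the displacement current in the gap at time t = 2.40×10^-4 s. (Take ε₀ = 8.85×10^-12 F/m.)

C = ε₀A/d = (8.85×10^-12)(2.04×10^-3)/(4.57×10^-3) = 3.951×10^-12 F, so τ = RC = 1.252×10^-4 s.
The conduction current is I(t) = (V₀/R) e^(−t/τ), and the displacement current between the plates equals it.
t/τ = 1.917; I_d = (34.0/3.17×10^7) · e^(−1.917) = (1.073×10^-6)(0.1470) = 1.58×10^-7 A.

1.58×10^-7 A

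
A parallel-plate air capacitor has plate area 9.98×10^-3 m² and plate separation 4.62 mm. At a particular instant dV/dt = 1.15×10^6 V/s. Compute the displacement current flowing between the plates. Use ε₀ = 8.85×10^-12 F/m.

C = ε₀A/d = (8.85×10^-12)(9.98×10^-3)/(4.62×10^-3) = 1.912×10^-11 F.
I_d = C dV/dt = (1.912×10^-11)(1.15×10^6) = 2.20×10^-5 A.

2.20×10^-5 A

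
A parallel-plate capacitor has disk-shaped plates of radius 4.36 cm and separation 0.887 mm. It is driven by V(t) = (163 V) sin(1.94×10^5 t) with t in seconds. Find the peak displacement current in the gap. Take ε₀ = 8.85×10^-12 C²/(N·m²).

1.88×10^-3 A

(dE/dt)_max = V₀ω/d = 3.565×10^10 V/(m·s); ω = 1.94×10^5 rad/s.
I_d,max = ε₀ A (dE/dt)_max = (8.85×10^-12)(5.972×10^-3)(3.565×10^10) = 1.88×10^-3 A.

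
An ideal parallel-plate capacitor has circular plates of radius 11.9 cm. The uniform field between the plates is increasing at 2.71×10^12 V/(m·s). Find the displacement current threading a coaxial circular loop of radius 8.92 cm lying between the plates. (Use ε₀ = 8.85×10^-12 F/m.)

0.600 A

I_d = ε₀ dΦ_E/dt = ε₀ πR² (dE/dt) = (8.85×10^-12)(0.04449)(2.71×10^12) = 1.067 A through the full plate area.
Since J_d is uniform, the enclosed fraction is (r/R)² = 0.5619, giving I_d,enc = 0.600 A.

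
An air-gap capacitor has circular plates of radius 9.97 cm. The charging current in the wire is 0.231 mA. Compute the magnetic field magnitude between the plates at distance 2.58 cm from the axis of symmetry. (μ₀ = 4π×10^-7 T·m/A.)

By continuity the displacement current in the gap matches the conduction current: I_d = 2.31×10^-4 A.
An Ampèrian loop of radius r encloses a fraction (r/R)² of I_d. Then B·2πr = μ₀ I_d (r/R)², giving B = μ₀ I_d r/(2πR²) = 1.20×10^-10 T.

1.20×10^-10 T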